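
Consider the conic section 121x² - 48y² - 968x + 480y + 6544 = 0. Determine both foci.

Group the x- and y-terms: 121(x² - 8x) -48(y² - 10y) = -6544
Completing the square gives 121(x - 4)² -48(y - 5)² = -6544 + 1936 - 1200 = -5808.
Divide by -5808: (y - 5)²/121 - (x - 4)²/48 = 1
Hyperbola, center (4, 5), transverse axis vertical; a² = 121, b² = 48.
c² = a² + b² = 121 + 48 = 169, so c = 13.
Foci lie on the vertical axis through the center: (h, k ± c).

(4, -8) and (4, 18)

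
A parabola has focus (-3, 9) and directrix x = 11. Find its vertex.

The vertex is the midpoint between the focus and the directrix along the axis of symmetry.
Axis is horizontal (directrix is vertical). Vertex x-coordinate = (-3 + 11)/2 = 4; y-coordinate = 9.

(4, 9)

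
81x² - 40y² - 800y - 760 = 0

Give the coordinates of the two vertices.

(0, -19) and (0, -1)

81x² -40(y² + 20y) = 760
Complete the square in x and y: 81x² -40(y + 10)² = 760 + 0 - 4000 = -3240
Dividing both sides by -3240: (y + 10)²/81 - x²/40 = 1
Hyperbola, center (0, -10), transverse axis vertical; a² = 81, b² = 40.
a = 9. Vertices at (h, k ± a).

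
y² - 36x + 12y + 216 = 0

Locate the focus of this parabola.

(14, -6)

Only y is squared. Complete the square in y: (y + 6)² = 36(x - 5).
Vertex (5, -6); 4p = 36 so p = 9. Opens right.
Focus is p units from the vertex along the axis: (h + p, k).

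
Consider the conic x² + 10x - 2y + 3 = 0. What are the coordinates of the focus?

(-5, -21/2)

Only x is squared. Complete the square in x: (x + 5)² = 2(y + 11).
Vertex (-5, -11); 4p = 2 so p = 1/2. Opens up.
Focus is p units from the vertex along the axis: (h, k + p).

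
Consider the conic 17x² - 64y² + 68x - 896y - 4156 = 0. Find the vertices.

(-10, -7) and (6, -7)

Group: 17(x² + 4x) -64(y² + 14y) = 4156
Complete the square: 17(x + 2)² -64(y + 7)² = 4156 + 68 - 3136 = 1088
Divide through by 1088 to get (x + 2)²/64 - (y + 7)²/17 = 1.
Hyperbola, center (-2, -7), transverse axis horizontal; a² = 64, b² = 17.
a = 8. Vertices at (h ± a, k).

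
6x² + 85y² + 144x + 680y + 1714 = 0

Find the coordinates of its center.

(-12, -4)

6(x² + 24x) + 85(y² + 8y) = -1714
Completing the square gives 6(x + 12)² + 85(y + 4)² = -1714 + 864 + 1360 = 510.
Divide through by 510 to get (x + 12)²/85 + (y + 4)²/6 = 1.
Ellipse with center (-12, -4).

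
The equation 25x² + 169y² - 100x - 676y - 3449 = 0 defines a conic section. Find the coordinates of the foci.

(-10, 2) and (14, 2)

Collect terms: 25(x² - 4x) + 169(y² - 4y) = 3449
Completing the square gives 25(x - 2)² + 169(y - 2)² = 3449 + 100 + 676 = 4225.
Dividing both sides by 4225: (x - 2)²/169 + (y - 2)²/25 = 1
Ellipse, center (2, 2), major axis horizontal; a² = 169, b² = 25.
c² = a² - b² = 169 - 25 = 144, so c = 12.
Foci lie on the horizontal axis through the center: (h ± c, k).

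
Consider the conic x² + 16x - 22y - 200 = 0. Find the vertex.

Only x is squared. Complete the square in x: (x + 8)² = 22(y + 12).
Vertex (-8, -12); 4p = 22 so p = 11/2. Opens up.

(-8, -12)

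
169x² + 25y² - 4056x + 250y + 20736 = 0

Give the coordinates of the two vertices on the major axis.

Group the x- and y-terms: 169(x² - 24x) + 25(y² + 10y) = -20736
Complete the square in x and y: 169(x - 12)² + 25(y + 5)² = -20736 + 24336 + 625 = 4225
Dividing both sides by 4225: (x - 12)²/25 + (y + 5)²/169 = 1
Ellipse, center (12, -5), major axis vertical; a² = 169, b² = 25.
a = 13. Vertices at (h, k ± a).

(12, -18) and (12, 8)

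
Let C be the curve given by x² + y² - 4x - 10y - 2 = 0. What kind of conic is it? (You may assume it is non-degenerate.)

No xy term. Coefficients of x² and y² are A = 1, C = 1.
A = C (same sign) ⇒ circle.

circle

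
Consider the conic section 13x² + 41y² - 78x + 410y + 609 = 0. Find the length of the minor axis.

2√13

Group the x- and y-terms: 13(x² - 6x) + 41(y² + 10y) = -609
13(x - 3)² + 41(y + 5)² = -609 + 117 + 1025 = 533
Dividing both sides by 533: (x - 3)²/41 + (y + 5)²/13 = 1
Ellipse, center (3, -5), major axis horizontal; a² = 41, b² = 13.
b² = 13 so b = √13; the minor axis has length 2b = 2√13.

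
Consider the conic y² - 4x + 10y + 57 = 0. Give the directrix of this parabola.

Only y is squared. Complete the square in y: (y + 5)² = 4(x - 8).
Vertex (8, -5); 4p = 4 so p = 1. Opens right.
Directrix is the vertical line x = h − p = 8 − (1) = 7.

x = 7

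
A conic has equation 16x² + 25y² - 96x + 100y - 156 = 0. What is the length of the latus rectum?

32/5

Rearranging, 16(x² - 6x) + 25(y² + 4y) = 156.
Complete the square: 16(x - 3)² + 25(y + 2)² = 156 + 144 + 100 = 400
Dividing both sides by 400: (x - 3)²/25 + (y + 2)²/16 = 1
Ellipse, center (3, -2), major axis horizontal; a² = 25, b² = 16.
Latus rectum length = 2b²/a = 2·16/5 = 32/5.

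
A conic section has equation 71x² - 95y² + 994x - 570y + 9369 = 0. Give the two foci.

Collect terms: 71(x² + 14x) -95(y² + 6y) = -9369
Complete the square in x and y: 71(x + 7)² -95(y + 3)² = -9369 + 3479 - 855 = -6745
Divide through by -6745 to get (y + 3)²/71 - (x + 7)²/95 = 1.
Hyperbola, center (-7, -3), transverse axis vertical; a² = 71, b² = 95.
c² = a² + b² = 71 + 95 = 166, so c = √166.
Foci lie on the vertical axis through the center: (h, k ± c).

(-7, -3 - √166) and (-7, -3 + √166)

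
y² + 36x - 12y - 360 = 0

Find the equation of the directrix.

x = 20

Only y is squared. Complete the square in y: (y - 6)² = -36(x - 11).
Vertex (11, 6); 4p = -36 so p = -9. Opens left.
Directrix is the vertical line x = h − p = 11 − (-9) = 20.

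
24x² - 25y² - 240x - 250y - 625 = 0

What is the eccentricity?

e = 7/5

Group: 24(x² - 10x) -25(y² + 10y) = 625
Complete the square: 24(x - 5)² -25(y + 5)² = 625 + 600 - 625 = 600
Dividing both sides by 600: (x - 5)²/25 - (y + 5)²/24 = 1
Hyperbola, center (5, -5), transverse axis horizontal; a² = 25, b² = 24.
c² = a² + b² = 49, so c = 7.
e = c/a = 7/5.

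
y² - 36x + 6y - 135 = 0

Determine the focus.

Only y is squared. Complete the square in y: (y + 3)² = 36(x + 4).
Vertex (-4, -3); 4p = 36 so p = 9. Opens right.
Focus is p units from the vertex along the axis: (h + p, k).

(5, -3)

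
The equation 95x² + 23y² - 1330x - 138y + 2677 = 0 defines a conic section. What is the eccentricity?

Rearranging, 95(x² - 14x) + 23(y² - 6y) = -2677.
Complete the square: 95(x - 7)² + 23(y - 3)² = -2677 + 4655 + 207 = 2185
Dividing both sides by 2185: (x - 7)²/23 + (y - 3)²/95 = 1
Ellipse, center (7, 3), major axis vertical; a² = 95, b² = 23.
c² = a² - b² = 72, so c = 6√2.
e = c/a = 6√2/√95 = 6√190/95.

e = 6√190/95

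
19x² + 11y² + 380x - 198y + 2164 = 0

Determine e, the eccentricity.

Group the x- and y-terms: 19(x² + 20x) + 11(y² - 18y) = -2164
Complete the square in x and y: 19(x + 10)² + 11(y - 9)² = -2164 + 1900 + 891 = 627
Dividing both sides by 627: (x + 10)²/33 + (y - 9)²/57 = 1
Ellipse, center (-10, 9), major axis vertical; a² = 57, b² = 33.
c² = a² - b² = 24, so c = 2√6.
e = c/a = 2√6/√57 = 2√38/19.

e = 2√38/19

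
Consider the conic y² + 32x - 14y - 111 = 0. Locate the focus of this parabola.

Only y is squared. Complete the square in y: (y - 7)² = -32(x - 5).
Vertex (5, 7); 4p = -32 so p = -8. Opens left.
Focus is p units from the vertex along the axis: (h + p, k).

(-3, 7)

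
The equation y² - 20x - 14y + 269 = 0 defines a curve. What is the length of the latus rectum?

20

Only y is squared. Complete the square in y: (y - 7)² = 20(x - 11).
Vertex (11, 7); 4p = 20 so p = 5. Opens right.
Latus rectum length = |4p| = 20.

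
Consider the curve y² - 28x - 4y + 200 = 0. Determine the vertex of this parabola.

(7, 2)

Only y is squared. Complete the square in y: (y - 2)² = 28(x - 7).
Vertex (7, 2); 4p = 28 so p = 7. Opens right.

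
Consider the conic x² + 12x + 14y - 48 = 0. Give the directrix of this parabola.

y = 19/2

Only x is squared. Complete the square in x: (x + 6)² = -14(y - 6).
Vertex (-6, 6); 4p = -14 so p = -7/2. Opens down.
Directrix is the horizontal line y = k − p = 6 − (-7/2) = 19/2.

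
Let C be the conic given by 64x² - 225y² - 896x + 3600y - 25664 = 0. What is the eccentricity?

e = 17/15

Group: 64(x² - 14x) -225(y² - 16y) = 25664
Complete the square in x and y: 64(x - 7)² -225(y - 8)² = 25664 + 3136 - 14400 = 14400
Dividing both sides by 14400: (x - 7)²/225 - (y - 8)²/64 = 1
Hyperbola, center (7, 8), transverse axis horizontal; a² = 225, b² = 64.
c² = a² + b² = 289, so c = 17.
e = c/a = 17/15.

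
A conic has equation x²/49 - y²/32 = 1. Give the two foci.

(-9, 0) and (9, 0)

Center (0, 0). The positive term is the x-term, so the transverse axis is horizontal; a² = 49, b² = 32.
c² = a² + b² = 49 + 32 = 81, so c = 9.
Foci lie on the horizontal axis through the center: (h ± c, k).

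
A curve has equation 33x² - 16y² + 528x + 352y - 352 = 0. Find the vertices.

(-12, 11) and (-4, 11)

Rearranging, 33(x² + 16x) -16(y² - 22y) = 352.
33(x + 8)² -16(y - 11)² = 352 + 2112 - 1936 = 528
Divide through by 528 to get (x + 8)²/16 - (y - 11)²/33 = 1.
Hyperbola, center (-8, 11), transverse axis horizontal; a² = 16, b² = 33.
a = 4. Vertices at (h ± a, k).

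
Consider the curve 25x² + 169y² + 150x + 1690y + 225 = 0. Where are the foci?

Rearranging, 25(x² + 6x) + 169(y² + 10y) = -225.
Complete the square: 25(x + 3)² + 169(y + 5)² = -225 + 225 + 4225 = 4225
Divide through by 4225 to get (x + 3)²/169 + (y + 5)²/25 = 1.
Ellipse, center (-3, -5), major axis horizontal; a² = 169, b² = 25.
c² = a² - b² = 169 - 25 = 144, so c = 12.
Foci lie on the horizontal axis through the center: (h ± c, k).

(-15, -5) and (9, -5)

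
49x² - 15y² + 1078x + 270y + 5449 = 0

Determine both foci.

(-11, 1) and (-11, 17)

Collect terms: 49(x² + 22x) -15(y² - 18y) = -5449
Complete the square in x and y: 49(x + 11)² -15(y - 9)² = -5449 + 5929 - 1215 = -735
Dividing both sides by -735: (y - 9)²/49 - (x + 11)²/15 = 1
Hyperbola, center (-11, 9), transverse axis vertical; a² = 49, b² = 15.
c² = a² + b² = 49 + 15 = 64, so c = 8.
Foci lie on the vertical axis through the center: (h, k ± c).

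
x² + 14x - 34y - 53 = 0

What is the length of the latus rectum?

Only x is squared. Complete the square in x: (x + 7)² = 34(y + 3).
Vertex (-7, -3); 4p = 34 so p = 17/2. Opens up.
Latus rectum length = |4p| = 34.

34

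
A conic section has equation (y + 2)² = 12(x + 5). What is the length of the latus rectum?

Vertex (-5, -2); 4p = 12 so p = 3. Opens right.
Latus rectum length = |4p| = 12.

12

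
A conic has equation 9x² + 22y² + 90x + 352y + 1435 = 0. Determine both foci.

Group the x- and y-terms: 9(x² + 10x) + 22(y² + 16y) = -1435
Complete the square in x and y: 9(x + 5)² + 22(y + 8)² = -1435 + 225 + 1408 = 198
Divide through by 198 to get (x + 5)²/22 + (y + 8)²/9 = 1.
Ellipse, center (-5, -8), major axis horizontal; a² = 22, b² = 9.
c² = a² - b² = 22 - 9 = 13, so c = √13.
Foci lie on the horizontal axis through the center: (h ± c, k).

(-5 - √13, -8) and (-5 + √13, -8)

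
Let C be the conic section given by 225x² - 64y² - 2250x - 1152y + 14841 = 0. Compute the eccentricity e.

Rearranging, 225(x² - 10x) -64(y² + 18y) = -14841.
Complete the square: 225(x - 5)² -64(y + 9)² = -14841 + 5625 - 5184 = -14400
Divide through by -14400 to get (y + 9)²/225 - (x - 5)²/64 = 1.
Hyperbola, center (5, -9), transverse axis vertical; a² = 225, b² = 64.
c² = a² + b² = 289, so c = 17.
e = c/a = 17/15.

e = 17/15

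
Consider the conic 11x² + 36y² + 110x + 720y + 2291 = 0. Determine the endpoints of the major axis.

(-17, -10) and (7, -10)

Group: 11(x² + 10x) + 36(y² + 20y) = -2291
Complete the square in x and y: 11(x + 5)² + 36(y + 10)² = -2291 + 275 + 3600 = 1584
Divide through by 1584 to get (x + 5)²/144 + (y + 10)²/44 = 1.
Ellipse, center (-5, -10), major axis horizontal; a² = 144, b² = 44.
a = 12. Vertices at (h ± a, k).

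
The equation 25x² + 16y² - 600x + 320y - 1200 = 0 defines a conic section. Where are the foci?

25(x² - 24x) + 16(y² + 20y) = 1200
25(x - 12)² + 16(y + 10)² = 1200 + 3600 + 1600 = 6400
Divide by 6400: (x - 12)²/256 + (y + 10)²/400 = 1
Ellipse, center (12, -10), major axis vertical; a² = 400, b² = 256.
c² = a² - b² = 400 - 256 = 144, so c = 12.
Foci lie on the vertical axis through the center: (h, k ± c).

(12, -22) and (12, 2)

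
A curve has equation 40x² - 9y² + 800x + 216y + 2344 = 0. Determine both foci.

(-17, 12) and (-3, 12)

Rearranging, 40(x² + 20x) -9(y² - 24y) = -2344.
40(x + 10)² -9(y - 12)² = -2344 + 4000 - 1296 = 360
Dividing both sides by 360: (x + 10)²/9 - (y - 12)²/40 = 1
Hyperbola, center (-10, 12), transverse axis horizontal; a² = 9, b² = 40.
c² = a² + b² = 9 + 40 = 49, so c = 7.
Foci lie on the horizontal axis through the center: (h ± c, k).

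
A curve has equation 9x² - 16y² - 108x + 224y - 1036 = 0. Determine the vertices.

Collect terms: 9(x² - 12x) -16(y² - 14y) = 1036
Complete the square in x and y: 9(x - 6)² -16(y - 7)² = 1036 + 324 - 784 = 576
Dividing both sides by 576: (x - 6)²/64 - (y - 7)²/36 = 1
Hyperbola, center (6, 7), transverse axis horizontal; a² = 64, b² = 36.
a = 8. Vertices at (h ± a, k).

(-2, 7) and (14, 7)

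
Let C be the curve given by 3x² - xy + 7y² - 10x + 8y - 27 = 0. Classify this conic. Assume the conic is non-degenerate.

A = 3, B = -1, C = 7.
Discriminant B² − 4AC = (-1)² − 4·3·7 = -83.
B² − 4AC < 0 ⇒ ellipse.

ellipse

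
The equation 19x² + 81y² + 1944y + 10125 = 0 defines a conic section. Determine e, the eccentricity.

e = √62/9

Group the x- and y-terms: 19x² + 81(y² + 24y) = -10125
Completing the square gives 19x² + 81(y + 12)² = -10125 + 0 + 11664 = 1539.
Dividing both sides by 1539: x²/81 + (y + 12)²/19 = 1
Ellipse, center (0, -12), major axis horizontal; a² = 81, b² = 19.
c² = a² - b² = 62, so c = √62.
e = c/a = √62/9.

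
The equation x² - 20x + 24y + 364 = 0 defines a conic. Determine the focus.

(10, -17)

Only x is squared. Complete the square in x: (x - 10)² = -24(y + 11).
Vertex (10, -11); 4p = -24 so p = -6. Opens down.
Focus is p units from the vertex along the axis: (h, k + p).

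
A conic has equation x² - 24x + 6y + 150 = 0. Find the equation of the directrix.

y = 1/2

Only x is squared. Complete the square in x: (x - 12)² = -6(y + 1).
Vertex (12, -1); 4p = -6 so p = -3/2. Opens down.
Directrix is the horizontal line y = k − p = -1 − (-3/2) = 1/2.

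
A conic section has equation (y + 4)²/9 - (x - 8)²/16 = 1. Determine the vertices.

Center (8, -4). The positive term is the y-term, so the transverse axis is vertical; a² = 9, b² = 16.
a = 3. Vertices at (h, k ± a).

(8, -7) and (8, -1)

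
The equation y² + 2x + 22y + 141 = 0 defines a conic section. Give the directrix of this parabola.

x = -19/2

Only y is squared. Complete the square in y: (y + 11)² = -2(x + 10).
Vertex (-10, -11); 4p = -2 so p = -1/2. Opens left.
Directrix is the vertical line x = h − p = -10 − (-1/2) = -19/2.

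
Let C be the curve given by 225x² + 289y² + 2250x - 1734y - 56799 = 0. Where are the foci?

Collect terms: 225(x² + 10x) + 289(y² - 6y) = 56799
Complete the square in x and y: 225(x + 5)² + 289(y - 3)² = 56799 + 5625 + 2601 = 65025
Divide by 65025: (x + 5)²/289 + (y - 3)²/225 = 1
Ellipse, center (-5, 3), major axis horizontal; a² = 289, b² = 225.
c² = a² - b² = 289 - 225 = 64, so c = 8.
Foci lie on the horizontal axis through the center: (h ± c, k).

(-13, 3) and (3, 3)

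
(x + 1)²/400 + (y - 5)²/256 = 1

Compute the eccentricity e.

e = 3/5

Center (-1, 5). The larger denominator 400 sits under the x-term, so the major axis is horizontal; a² = 400, b² = 256.
c² = a² - b² = 144, so c = 12.
e = c/a = 12/20 = 3/5.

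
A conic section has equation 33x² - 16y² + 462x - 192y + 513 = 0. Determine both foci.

Group: 33(x² + 14x) -16(y² + 12y) = -513
Complete the square in x and y: 33(x + 7)² -16(y + 6)² = -513 + 1617 - 576 = 528
Divide by 528: (x + 7)²/16 - (y + 6)²/33 = 1
Hyperbola, center (-7, -6), transverse axis horizontal; a² = 16, b² = 33.
c² = a² + b² = 16 + 33 = 49, so c = 7.
Foci lie on the horizontal axis through the center: (h ± c, k).

(-14, -6) and (0, -6)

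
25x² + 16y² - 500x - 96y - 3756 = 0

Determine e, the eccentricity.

e = 3/5

Group the x- and y-terms: 25(x² - 20x) + 16(y² - 6y) = 3756
Complete the square in x and y: 25(x - 10)² + 16(y - 3)² = 3756 + 2500 + 144 = 6400
Divide by 6400: (x - 10)²/256 + (y - 3)²/400 = 1
Ellipse, center (10, 3), major axis vertical; a² = 400, b² = 256.
c² = a² - b² = 144, so c = 12.
e = c/a = 12/20 = 3/5.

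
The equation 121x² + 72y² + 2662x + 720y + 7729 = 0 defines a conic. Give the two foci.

Group the x- and y-terms: 121(x² + 22x) + 72(y² + 10y) = -7729
Completing the square gives 121(x + 11)² + 72(y + 5)² = -7729 + 14641 + 1800 = 8712.
Dividing both sides by 8712: (x + 11)²/72 + (y + 5)²/121 = 1
Ellipse, center (-11, -5), major axis vertical; a² = 121, b² = 72.
c² = a² - b² = 121 - 72 = 49, so c = 7.
Foci lie on the vertical axis through the center: (h, k ± c).

(-11, -12) and (-11, 2)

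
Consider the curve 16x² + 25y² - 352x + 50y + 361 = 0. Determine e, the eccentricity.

e = 3/5

Collect terms: 16(x² - 22x) + 25(y² + 2y) = -361
Completing the square gives 16(x - 11)² + 25(y + 1)² = -361 + 1936 + 25 = 1600.
Divide by 1600: (x - 11)²/100 + (y + 1)²/64 = 1
Ellipse, center (11, -1), major axis horizontal; a² = 100, b² = 64.
c² = a² - b² = 36, so c = 6.
e = c/a = 6/10 = 3/5.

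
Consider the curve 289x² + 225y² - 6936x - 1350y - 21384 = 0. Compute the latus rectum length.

450/17

289(x² - 24x) + 225(y² - 6y) = 21384
Complete the square in x and y: 289(x - 12)² + 225(y - 3)² = 21384 + 41616 + 2025 = 65025
Divide through by 65025 to get (x - 12)²/225 + (y - 3)²/289 = 1.
Ellipse, center (12, 3), major axis vertical; a² = 289, b² = 225.
Latus rectum length = 2b²/a = 2·225/17 = 450/17.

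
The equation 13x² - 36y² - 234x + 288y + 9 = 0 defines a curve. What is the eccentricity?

Group the x- and y-terms: 13(x² - 18x) -36(y² - 8y) = -9
Completing the square gives 13(x - 9)² -36(y - 4)² = -9 + 1053 - 576 = 468.
Divide by 468: (x - 9)²/36 - (y - 4)²/13 = 1
Hyperbola, center (9, 4), transverse axis horizontal; a² = 36, b² = 13.
c² = a² + b² = 49, so c = 7.
e = c/a = 7/6.

e = 7/6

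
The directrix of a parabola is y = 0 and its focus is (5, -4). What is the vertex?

The vertex is the midpoint between the focus and the directrix along the axis of symmetry.
Axis is vertical (directrix is horizontal). Vertex y-coordinate = (-4 + 0)/2 = -2; x-coordinate = 5.

(5, -2)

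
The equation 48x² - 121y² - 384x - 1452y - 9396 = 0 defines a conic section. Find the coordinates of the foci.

(-9, -6) and (17, -6)

Group the x- and y-terms: 48(x² - 8x) -121(y² + 12y) = 9396
Completing the square gives 48(x - 4)² -121(y + 6)² = 9396 + 768 - 4356 = 5808.
Divide through by 5808 to get (x - 4)²/121 - (y + 6)²/48 = 1.
Hyperbola, center (4, -6), transverse axis horizontal; a² = 121, b² = 48.
c² = a² + b² = 121 + 48 = 169, so c = 13.
Foci lie on the horizontal axis through the center: (h ± c, k).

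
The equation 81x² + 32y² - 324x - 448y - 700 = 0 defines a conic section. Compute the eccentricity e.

e = 7/9

81(x² - 4x) + 32(y² - 14y) = 700
Complete the square: 81(x - 2)² + 32(y - 7)² = 700 + 324 + 1568 = 2592
Dividing both sides by 2592: (x - 2)²/32 + (y - 7)²/81 = 1
Ellipse, center (2, 7), major axis vertical; a² = 81, b² = 32.
c² = a² - b² = 49, so c = 7.
e = c/a = 7/9.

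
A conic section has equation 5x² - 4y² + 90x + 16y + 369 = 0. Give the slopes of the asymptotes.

Collect terms: 5(x² + 18x) -4(y² - 4y) = -369
Complete the square: 5(x + 9)² -4(y - 2)² = -369 + 405 - 16 = 20
Dividing both sides by 20: (x + 9)²/4 - (y - 2)²/5 = 1
Hyperbola, center (-9, 2), transverse axis horizontal; a² = 4, b² = 5.
For a horizontal hyperbola the asymptotes have slope ±b/a.
Here that is ±√5/2.

√5/2 and -√5/2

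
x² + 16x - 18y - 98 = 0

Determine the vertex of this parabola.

(-8, -9)

Only x is squared. Complete the square in x: (x + 8)² = 18(y + 9).
Vertex (-8, -9); 4p = 18 so p = 9/2. Opens up.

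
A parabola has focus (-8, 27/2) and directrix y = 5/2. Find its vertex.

The vertex is the midpoint between the focus and the directrix along the axis of symmetry.
Axis is vertical (directrix is horizontal). Vertex y-coordinate = (27/2 + 5/2)/2 = 8; x-coordinate = -8.

(-8, 8)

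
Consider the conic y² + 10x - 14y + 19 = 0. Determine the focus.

Only y is squared. Complete the square in y: (y - 7)² = -10(x - 3).
Vertex (3, 7); 4p = -10 so p = -5/2. Opens left.
Focus is p units from the vertex along the axis: (h + p, k).

(1/2, 7)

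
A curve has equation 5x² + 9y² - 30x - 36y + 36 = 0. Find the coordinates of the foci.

Rearranging, 5(x² - 6x) + 9(y² - 4y) = -36.
Completing the square gives 5(x - 3)² + 9(y - 2)² = -36 + 45 + 36 = 45.
Divide through by 45 to get (x - 3)²/9 + (y - 2)²/5 = 1.
Ellipse, center (3, 2), major axis horizontal; a² = 9, b² = 5.
c² = a² - b² = 9 - 5 = 4, so c = 2.
Foci lie on the horizontal axis through the center: (h ± c, k).

(1, 2) and (5, 2)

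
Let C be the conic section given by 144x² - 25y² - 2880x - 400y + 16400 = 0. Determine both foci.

Group: 144(x² - 20x) -25(y² + 16y) = -16400
144(x - 10)² -25(y + 8)² = -16400 + 14400 - 1600 = -3600
Divide through by -3600 to get (y + 8)²/144 - (x - 10)²/25 = 1.
Hyperbola, center (10, -8), transverse axis vertical; a² = 144, b² = 25.
c² = a² + b² = 144 + 25 = 169, so c = 13.
Foci lie on the vertical axis through the center: (h, k ± c).

(10, -21) and (10, 5)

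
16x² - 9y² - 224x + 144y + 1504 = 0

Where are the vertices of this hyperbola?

(7, -4) and (7, 20)

Group the x- and y-terms: 16(x² - 14x) -9(y² - 16y) = -1504
Complete the square in x and y: 16(x - 7)² -9(y - 8)² = -1504 + 784 - 576 = -1296
Divide by -1296: (y - 8)²/144 - (x - 7)²/81 = 1
Hyperbola, center (7, 8), transverse axis vertical; a² = 144, b² = 81.
a = 12. Vertices at (h, k ± a).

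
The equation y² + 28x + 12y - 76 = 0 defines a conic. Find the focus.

Only y is squared. Complete the square in y: (y + 6)² = -28(x - 4).
Vertex (4, -6); 4p = -28 so p = -7. Opens left.
Focus is p units from the vertex along the axis: (h + p, k).

(-3, -6)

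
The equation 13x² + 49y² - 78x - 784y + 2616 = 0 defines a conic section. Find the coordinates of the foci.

Group: 13(x² - 6x) + 49(y² - 16y) = -2616
Complete the square: 13(x - 3)² + 49(y - 8)² = -2616 + 117 + 3136 = 637
Dividing both sides by 637: (x - 3)²/49 + (y - 8)²/13 = 1
Ellipse, center (3, 8), major axis horizontal; a² = 49, b² = 13.
c² = a² - b² = 49 - 13 = 36, so c = 6.
Foci lie on the horizontal axis through the center: (h ± c, k).

(-3, 8) and (9, 8)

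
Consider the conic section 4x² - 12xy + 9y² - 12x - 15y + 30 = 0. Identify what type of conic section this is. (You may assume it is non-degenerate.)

parabola

A = 4, B = -12, C = 9.
Discriminant B² − 4AC = (-12)² − 4·4·9 = 0.
B² − 4AC = 0 ⇒ parabola.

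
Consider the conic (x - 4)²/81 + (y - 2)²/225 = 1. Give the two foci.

(4, -10) and (4, 14)

Center (4, 2). The larger denominator 225 sits under the y-term, so the major axis is vertical; a² = 225, b² = 81.
c² = a² - b² = 225 - 81 = 144, so c = 12.
Foci lie on the vertical axis through the center: (h, k ± c).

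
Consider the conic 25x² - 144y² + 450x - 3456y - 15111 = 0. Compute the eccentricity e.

e = 13/5

Group the x- and y-terms: 25(x² + 18x) -144(y² + 24y) = 15111
25(x + 9)² -144(y + 12)² = 15111 + 2025 - 20736 = -3600
Dividing both sides by -3600: (y + 12)²/25 - (x + 9)²/144 = 1
Hyperbola, center (-9, -12), transverse axis vertical; a² = 25, b² = 144.
c² = a² + b² = 169, so c = 13.
e = c/a = 13/5.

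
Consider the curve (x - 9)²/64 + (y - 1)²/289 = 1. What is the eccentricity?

e = 15/17

Center (9, 1). The larger denominator 289 sits under the y-term, so the major axis is vertical; a² = 289, b² = 64.
c² = a² - b² = 225, so c = 15.
e = c/a = 15/17.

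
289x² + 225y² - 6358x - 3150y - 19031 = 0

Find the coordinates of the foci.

Collect terms: 289(x² - 22x) + 225(y² - 14y) = 19031
Completing the square gives 289(x - 11)² + 225(y - 7)² = 19031 + 34969 + 11025 = 65025.
Divide by 65025: (x - 11)²/225 + (y - 7)²/289 = 1
Ellipse, center (11, 7), major axis vertical; a² = 289, b² = 225.
c² = a² - b² = 289 - 225 = 64, so c = 8.
Foci lie on the vertical axis through the center: (h, k ± c).

(11, -1) and (11, 15)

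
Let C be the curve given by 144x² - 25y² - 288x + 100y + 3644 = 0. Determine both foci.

(1, -11) and (1, 15)

144(x² - 2x) -25(y² - 4y) = -3644
Complete the square in x and y: 144(x - 1)² -25(y - 2)² = -3644 + 144 - 100 = -3600
Divide through by -3600 to get (y - 2)²/144 - (x - 1)²/25 = 1.
Hyperbola, center (1, 2), transverse axis vertical; a² = 144, b² = 25.
c² = a² + b² = 144 + 25 = 169, so c = 13.
Foci lie on the vertical axis through the center: (h, k ± c).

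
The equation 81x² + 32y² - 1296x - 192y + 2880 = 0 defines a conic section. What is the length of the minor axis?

Group: 81(x² - 16x) + 32(y² - 6y) = -2880
Completing the square gives 81(x - 8)² + 32(y - 3)² = -2880 + 5184 + 288 = 2592.
Divide through by 2592 to get (x - 8)²/32 + (y - 3)²/81 = 1.
Ellipse, center (8, 3), major axis vertical; a² = 81, b² = 32.
b² = 32 so b = 4√2; the minor axis has length 2b = 8√2.

8√2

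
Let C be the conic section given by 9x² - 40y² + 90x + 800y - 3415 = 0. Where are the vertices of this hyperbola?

(-5, 7) and (-5, 13)

Rearranging, 9(x² + 10x) -40(y² - 20y) = 3415.
Complete the square in x and y: 9(x + 5)² -40(y - 10)² = 3415 + 225 - 4000 = -360
Divide by -360: (y - 10)²/9 - (x + 5)²/40 = 1
Hyperbola, center (-5, 10), transverse axis vertical; a² = 9, b² = 40.
a = 3. Vertices at (h, k ± a).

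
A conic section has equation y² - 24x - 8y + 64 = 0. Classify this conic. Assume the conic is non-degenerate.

No xy term. Coefficients of x² and y² are A = 0, C = 1.
Exactly one squared variable ⇒ parabola.

parabola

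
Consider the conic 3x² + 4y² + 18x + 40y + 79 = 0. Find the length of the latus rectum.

6

Group: 3(x² + 6x) + 4(y² + 10y) = -79
Completing the square gives 3(x + 3)² + 4(y + 5)² = -79 + 27 + 100 = 48.
Dividing both sides by 48: (x + 3)²/16 + (y + 5)²/12 = 1
Ellipse, center (-3, -5), major axis horizontal; a² = 16, b² = 12.
Latus rectum length = 2b²/a = 2·12/4 = 6.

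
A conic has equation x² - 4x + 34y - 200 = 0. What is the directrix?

y = 29/2

Only x is squared. Complete the square in x: (x - 2)² = -34(y - 6).
Vertex (2, 6); 4p = -34 so p = -17/2. Opens down.
Directrix is the horizontal line y = k − p = 6 − (-17/2) = 29/2.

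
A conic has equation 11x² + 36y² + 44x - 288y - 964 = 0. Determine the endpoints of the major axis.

(-14, 4) and (10, 4)

Collect terms: 11(x² + 4x) + 36(y² - 8y) = 964
Complete the square in x and y: 11(x + 2)² + 36(y - 4)² = 964 + 44 + 576 = 1584
Divide through by 1584 to get (x + 2)²/144 + (y - 4)²/44 = 1.
Ellipse, center (-2, 4), major axis horizontal; a² = 144, b² = 44.
a = 12. Vertices at (h ± a, k).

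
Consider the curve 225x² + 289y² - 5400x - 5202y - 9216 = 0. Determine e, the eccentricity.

e = 8/17

225(x² - 24x) + 289(y² - 18y) = 9216
Complete the square in x and y: 225(x - 12)² + 289(y - 9)² = 9216 + 32400 + 23409 = 65025
Divide by 65025: (x - 12)²/289 + (y - 9)²/225 = 1
Ellipse, center (12, 9), major axis horizontal; a² = 289, b² = 225.
c² = a² - b² = 64, so c = 8.
e = c/a = 8/17.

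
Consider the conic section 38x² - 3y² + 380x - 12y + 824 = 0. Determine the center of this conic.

(-5, -2)

Collect terms: 38(x² + 10x) -3(y² + 4y) = -824
Complete the square: 38(x + 5)² -3(y + 2)² = -824 + 950 - 12 = 114
Divide through by 114 to get (x + 5)²/3 - (y + 2)²/38 = 1.
Hyperbola with center (-5, -2).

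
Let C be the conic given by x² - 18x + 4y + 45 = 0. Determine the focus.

(9, 8)

Only x is squared. Complete the square in x: (x - 9)² = -4(y - 9).
Vertex (9, 9); 4p = -4 so p = -1. Opens down.
Focus is p units from the vertex along the axis: (h, k + p).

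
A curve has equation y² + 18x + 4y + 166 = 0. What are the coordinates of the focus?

Only y is squared. Complete the square in y: (y + 2)² = -18(x + 9).
Vertex (-9, -2); 4p = -18 so p = -9/2. Opens left.
Focus is p units from the vertex along the axis: (h + p, k).

(-27/2, -2)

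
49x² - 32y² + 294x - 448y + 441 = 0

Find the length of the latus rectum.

64/7

49(x² + 6x) -32(y² + 14y) = -441
Complete the square: 49(x + 3)² -32(y + 7)² = -441 + 441 - 1568 = -1568
Dividing both sides by -1568: (y + 7)²/49 - (x + 3)²/32 = 1
Hyperbola, center (-3, -7), transverse axis vertical; a² = 49, b² = 32.
Latus rectum length = 2b²/a = 2·32/7 = 64/7.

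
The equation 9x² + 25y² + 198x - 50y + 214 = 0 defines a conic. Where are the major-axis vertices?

Group: 9(x² + 22x) + 25(y² - 2y) = -214
Complete the square in x and y: 9(x + 11)² + 25(y - 1)² = -214 + 1089 + 25 = 900
Divide through by 900 to get (x + 11)²/100 + (y - 1)²/36 = 1.
Ellipse, center (-11, 1), major axis horizontal; a² = 100, b² = 36.
a = 10. Vertices at (h ± a, k).

(-21, 1) and (-1, 1)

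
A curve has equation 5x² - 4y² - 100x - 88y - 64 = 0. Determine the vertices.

Group the x- and y-terms: 5(x² - 20x) -4(y² + 22y) = 64
5(x - 10)² -4(y + 11)² = 64 + 500 - 484 = 80
Divide through by 80 to get (x - 10)²/16 - (y + 11)²/20 = 1.
Hyperbola, center (10, -11), transverse axis horizontal; a² = 16, b² = 20.
a = 4. Vertices at (h ± a, k).

(6, -11) and (14, -11)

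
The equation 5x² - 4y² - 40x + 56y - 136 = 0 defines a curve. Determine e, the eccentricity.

Group: 5(x² - 8x) -4(y² - 14y) = 136
5(x - 4)² -4(y - 7)² = 136 + 80 - 196 = 20
Divide through by 20 to get (x - 4)²/4 - (y - 7)²/5 = 1.
Hyperbola, center (4, 7), transverse axis horizontal; a² = 4, b² = 5.
c² = a² + b² = 9, so c = 3.
e = c/a = 3/2.

e = 3/2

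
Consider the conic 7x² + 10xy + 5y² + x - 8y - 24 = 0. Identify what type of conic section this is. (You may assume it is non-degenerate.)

ellipse

A = 7, B = 10, C = 5.
Discriminant B² − 4AC = 10² − 4·7·5 = -40.
B² − 4AC < 0 ⇒ ellipse.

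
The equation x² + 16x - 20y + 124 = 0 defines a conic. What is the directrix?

Only x is squared. Complete the square in x: (x + 8)² = 20(y - 3).
Vertex (-8, 3); 4p = 20 so p = 5. Opens up.
Directrix is the horizontal line y = k − p = 3 − (5) = -2.

y = -2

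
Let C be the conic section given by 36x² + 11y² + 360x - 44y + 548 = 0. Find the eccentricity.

e = 5/6

Collect terms: 36(x² + 10x) + 11(y² - 4y) = -548
36(x + 5)² + 11(y - 2)² = -548 + 900 + 44 = 396
Divide by 396: (x + 5)²/11 + (y - 2)²/36 = 1
Ellipse, center (-5, 2), major axis vertical; a² = 36, b² = 11.
c² = a² - b² = 25, so c = 5.
e = c/a = 5/6.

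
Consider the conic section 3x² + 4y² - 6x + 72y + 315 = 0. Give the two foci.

Rearranging, 3(x² - 2x) + 4(y² + 18y) = -315.
Complete the square in x and y: 3(x - 1)² + 4(y + 9)² = -315 + 3 + 324 = 12
Dividing both sides by 12: (x - 1)²/4 + (y + 9)²/3 = 1
Ellipse, center (1, -9), major axis horizontal; a² = 4, b² = 3.
c² = a² - b² = 4 - 3 = 1, so c = 1.
Foci lie on the horizontal axis through the center: (h ± c, k).

(0, -9) and (2, -9)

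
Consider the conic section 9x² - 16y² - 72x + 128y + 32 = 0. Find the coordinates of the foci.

Group: 9(x² - 8x) -16(y² - 8y) = -32
Complete the square: 9(x - 4)² -16(y - 4)² = -32 + 144 - 256 = -144
Divide by -144: (y - 4)²/9 - (x - 4)²/16 = 1
Hyperbola, center (4, 4), transverse axis vertical; a² = 9, b² = 16.
c² = a² + b² = 9 + 16 = 25, so c = 5.
Foci lie on the vertical axis through the center: (h, k ± c).

(4, -1) and (4, 9)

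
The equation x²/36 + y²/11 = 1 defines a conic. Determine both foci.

Center (0, 0). The larger denominator 36 sits under the x-term, so the major axis is horizontal; a² = 36, b² = 11.
c² = a² - b² = 36 - 11 = 25, so c = 5.
Foci lie on the horizontal axis through the center: (h ± c, k).

(-5, 0) and (5, 0)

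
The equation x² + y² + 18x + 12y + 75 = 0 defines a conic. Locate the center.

(-9, -6)

(x² + 18x) + (y² + 12y) = -75
Completing the square gives (x + 9)² + (y + 6)² = -75 + 81 + 36 = 42.
So (x + 9)² + (y + 6)² = 42.
Circle centered at (-9, -6) with r² = 42.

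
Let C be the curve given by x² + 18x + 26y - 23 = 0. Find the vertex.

(-9, 4)

Only x is squared. Complete the square in x: (x + 9)² = -26(y - 4).
Vertex (-9, 4); 4p = -26 so p = -13/2. Opens down.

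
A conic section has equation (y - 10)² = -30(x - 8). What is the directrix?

Vertex (8, 10); 4p = -30 so p = -15/2. Opens left.
Directrix is the vertical line x = h − p = 8 − (-15/2) = 31/2.

x = 31/2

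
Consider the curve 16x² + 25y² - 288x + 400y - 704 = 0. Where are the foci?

Group: 16(x² - 18x) + 25(y² + 16y) = 704
Completing the square gives 16(x - 9)² + 25(y + 8)² = 704 + 1296 + 1600 = 3600.
Dividing both sides by 3600: (x - 9)²/225 + (y + 8)²/144 = 1
Ellipse, center (9, -8), major axis horizontal; a² = 225, b² = 144.
c² = a² - b² = 225 - 144 = 81, so c = 9.
Foci lie on the horizontal axis through the center: (h ± c, k).

(0, -8) and (18, -8)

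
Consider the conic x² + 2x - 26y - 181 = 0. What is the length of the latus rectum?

Only x is squared. Complete the square in x: (x + 1)² = 26(y + 7).
Vertex (-1, -7); 4p = 26 so p = 13/2. Opens up.
Latus rectum length = |4p| = 26.

26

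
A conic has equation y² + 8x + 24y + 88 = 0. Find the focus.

(5, -12)

Only y is squared. Complete the square in y: (y + 12)² = -8(x - 7).
Vertex (7, -12); 4p = -8 so p = -2. Opens left.
Focus is p units from the vertex along the axis: (h + p, k).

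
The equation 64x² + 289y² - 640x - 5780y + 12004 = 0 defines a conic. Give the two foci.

Group the x- and y-terms: 64(x² - 10x) + 289(y² - 20y) = -12004
Completing the square gives 64(x - 5)² + 289(y - 10)² = -12004 + 1600 + 28900 = 18496.
Divide through by 18496 to get (x - 5)²/289 + (y - 10)²/64 = 1.
Ellipse, center (5, 10), major axis horizontal; a² = 289, b² = 64.
c² = a² - b² = 289 - 64 = 225, so c = 15.
Foci lie on the horizontal axis through the center: (h ± c, k).

(-10, 10) and (20, 10)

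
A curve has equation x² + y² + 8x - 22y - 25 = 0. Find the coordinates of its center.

Group: (x² + 8x) + (y² - 22y) = 25
Complete the square in x and y: (x + 4)² + (y - 11)² = 25 + 16 + 121 = 162
So (x + 4)² + (y - 11)² = 162.
Circle centered at (-4, 11) with r² = 162.

(-4, 11)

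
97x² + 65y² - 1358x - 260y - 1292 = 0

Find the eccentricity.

Collect terms: 97(x² - 14x) + 65(y² - 4y) = 1292
Complete the square in x and y: 97(x - 7)² + 65(y - 2)² = 1292 + 4753 + 260 = 6305
Dividing both sides by 6305: (x - 7)²/65 + (y - 2)²/97 = 1
Ellipse, center (7, 2), major axis vertical; a² = 97, b² = 65.
c² = a² - b² = 32, so c = 4√2.
e = c/a = 4√2/√97 = 4√194/97.

e = 4√194/97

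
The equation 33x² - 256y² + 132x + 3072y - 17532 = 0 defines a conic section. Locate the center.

(-2, 6)

Collect terms: 33(x² + 4x) -256(y² - 12y) = 17532
33(x + 2)² -256(y - 6)² = 17532 + 132 - 9216 = 8448
Dividing both sides by 8448: (x + 2)²/256 - (y - 6)²/33 = 1
Hyperbola with center (-2, 6).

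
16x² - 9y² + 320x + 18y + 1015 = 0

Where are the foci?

Rearranging, 16(x² + 20x) -9(y² - 2y) = -1015.
Complete the square in x and y: 16(x + 10)² -9(y - 1)² = -1015 + 1600 - 9 = 576
Divide through by 576 to get (x + 10)²/36 - (y - 1)²/64 = 1.
Hyperbola, center (-10, 1), transverse axis horizontal; a² = 36, b² = 64.
c² = a² + b² = 36 + 64 = 100, so c = 10.
Foci lie on the horizontal axis through the center: (h ± c, k).

(-20, 1) and (0, 1)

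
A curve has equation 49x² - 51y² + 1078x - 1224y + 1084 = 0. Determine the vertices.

(-11, -19) and (-11, -5)

Collect terms: 49(x² + 22x) -51(y² + 24y) = -1084
Completing the square gives 49(x + 11)² -51(y + 12)² = -1084 + 5929 - 7344 = -2499.
Divide through by -2499 to get (y + 12)²/49 - (x + 11)²/51 = 1.
Hyperbola, center (-11, -12), transverse axis vertical; a² = 49, b² = 51.
a = 7. Vertices at (h, k ± a).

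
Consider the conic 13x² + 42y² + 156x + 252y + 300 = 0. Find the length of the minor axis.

Collect terms: 13(x² + 12x) + 42(y² + 6y) = -300
Complete the square: 13(x + 6)² + 42(y + 3)² = -300 + 468 + 378 = 546
Divide by 546: (x + 6)²/42 + (y + 3)²/13 = 1
Ellipse, center (-6, -3), major axis horizontal; a² = 42, b² = 13.
b² = 13 so b = √13; the minor axis has length 2b = 2√13.

2√13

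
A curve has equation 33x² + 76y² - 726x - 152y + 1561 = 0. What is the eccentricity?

Group the x- and y-terms: 33(x² - 22x) + 76(y² - 2y) = -1561
Complete the square: 33(x - 11)² + 76(y - 1)² = -1561 + 3993 + 76 = 2508
Divide by 2508: (x - 11)²/76 + (y - 1)²/33 = 1
Ellipse, center (11, 1), major axis horizontal; a² = 76, b² = 33.
c² = a² - b² = 43, so c = √43.
e = c/a = √43/2√19 = √817/38.

e = √817/38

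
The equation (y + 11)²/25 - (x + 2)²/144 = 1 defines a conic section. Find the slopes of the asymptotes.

5/12 and -5/12

Center (-2, -11). The positive term is the y-term, so the transverse axis is vertical; a² = 25, b² = 144.
For a vertical hyperbola the asymptotes have slope ±a/b.
Here that is ±5/12.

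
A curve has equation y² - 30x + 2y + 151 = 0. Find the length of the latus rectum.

Only y is squared. Complete the square in y: (y + 1)² = 30(x - 5).
Vertex (5, -1); 4p = 30 so p = 15/2. Opens right.
Latus rectum length = |4p| = 30.

30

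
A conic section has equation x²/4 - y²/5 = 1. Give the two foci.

Center (0, 0). The positive term is the x-term, so the transverse axis is horizontal; a² = 4, b² = 5.
c² = a² + b² = 4 + 5 = 9, so c = 3.
Foci lie on the horizontal axis through the center: (h ± c, k).

(-3, 0) and (3, 0)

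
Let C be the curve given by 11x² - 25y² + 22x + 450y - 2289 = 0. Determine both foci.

(-7, 9) and (5, 9)

Rearranging, 11(x² + 2x) -25(y² - 18y) = 2289.
11(x + 1)² -25(y - 9)² = 2289 + 11 - 2025 = 275
Dividing both sides by 275: (x + 1)²/25 - (y - 9)²/11 = 1
Hyperbola, center (-1, 9), transverse axis horizontal; a² = 25, b² = 11.
c² = a² + b² = 25 + 11 = 36, so c = 6.
Foci lie on the horizontal axis through the center: (h ± c, k).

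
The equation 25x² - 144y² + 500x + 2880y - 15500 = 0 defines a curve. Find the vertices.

(-22, 10) and (2, 10)

Rearranging, 25(x² + 20x) -144(y² - 20y) = 15500.
Complete the square: 25(x + 10)² -144(y - 10)² = 15500 + 2500 - 14400 = 3600
Divide by 3600: (x + 10)²/144 - (y - 10)²/25 = 1
Hyperbola, center (-10, 10), transverse axis horizontal; a² = 144, b² = 25.
a = 12. Vertices at (h ± a, k).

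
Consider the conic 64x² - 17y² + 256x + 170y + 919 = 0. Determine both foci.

(-2, -4) and (-2, 14)

Group the x- and y-terms: 64(x² + 4x) -17(y² - 10y) = -919
64(x + 2)² -17(y - 5)² = -919 + 256 - 425 = -1088
Divide through by -1088 to get (y - 5)²/64 - (x + 2)²/17 = 1.
Hyperbola, center (-2, 5), transverse axis vertical; a² = 64, b² = 17.
c² = a² + b² = 64 + 17 = 81, so c = 9.
Foci lie on the vertical axis through the center: (h, k ± c).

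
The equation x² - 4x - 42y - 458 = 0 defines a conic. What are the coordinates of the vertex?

(2, -11)

Only x is squared. Complete the square in x: (x - 2)² = 42(y + 11).
Vertex (2, -11); 4p = 42 so p = 21/2. Opens up.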